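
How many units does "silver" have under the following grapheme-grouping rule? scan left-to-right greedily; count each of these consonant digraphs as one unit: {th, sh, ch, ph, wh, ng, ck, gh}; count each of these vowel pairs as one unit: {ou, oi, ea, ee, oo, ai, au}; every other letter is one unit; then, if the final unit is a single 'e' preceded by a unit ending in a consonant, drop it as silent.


Word: "silver" (6 letters)
Left-to-right scan:
  1. 's' (letter)
  2. 'i' (letter)
  3. 'l' (letter)
  4. 'v' (letter)
  5. 'e' (letter)
  6. 'r' (letter)
Units from scan: 6
Sound units = 6 units


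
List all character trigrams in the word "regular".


Word: "regular" (length 7)
Number of trigrams = 7 - 3 + 1 = 5
  Position 0: "reg"
  Position 1: "egu"
  Position 2: "gul"
  Position 3: "ula"
  Position 4: "lar"
Trigrams = "reg", "egu", "gul", "ula", "lar"


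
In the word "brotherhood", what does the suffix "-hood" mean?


Suffix: -hood
As in: brotherhood -> brother + -hood
Meaning = state / condition


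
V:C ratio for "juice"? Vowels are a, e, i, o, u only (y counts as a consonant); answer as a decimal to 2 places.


Word: "juice"
Vowels (a,e,i,o,u): 3
Consonants: 2
Ratio = 3/2
= 1.50


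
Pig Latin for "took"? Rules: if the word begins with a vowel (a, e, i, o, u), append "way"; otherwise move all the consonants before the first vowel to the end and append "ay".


Word: "took"
Starts with consonant(s) → move to end, add 'ay'
Consonant cluster: "t"
Pig Latin = "ooktay"


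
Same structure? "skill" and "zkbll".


Pattern of "skill": [0, 1, 2, 3, 3]
Pattern of "zkbll": [0, 1, 2, 3, 3]
Patterns match
Same pattern = Yes


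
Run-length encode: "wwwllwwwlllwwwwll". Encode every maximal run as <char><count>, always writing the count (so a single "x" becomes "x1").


String: "wwwllwwwlllwwwwll"
Scanning for consecutive runs:
  'w' x 3
  'l' x 2
  'w' x 3
  'l' x 3
  'w' x 4
  'l' x 2
RLE = "w3l2w3l3w4l2"


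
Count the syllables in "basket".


Word: "basket"
Syllable breakdown: bas / ket
Counting: 2 parts
= 2 syllables


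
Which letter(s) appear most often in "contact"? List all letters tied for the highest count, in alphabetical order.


Word: "contact"
Letter counts:
  'a': 1
  'c': 2
  'n': 1
  'o': 1
  't': 2
Maximum count = 2
Most frequent = 'c', 't' (2 times each)


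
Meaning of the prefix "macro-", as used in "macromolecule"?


Prefix: macro-
Example: macromolecule (macro- + molecule)
Meaning = large


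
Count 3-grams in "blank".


Word: "blank" (length 5)
Number of 3-grams = length - 3 + 1 = 5 - 3 + 1
= 3


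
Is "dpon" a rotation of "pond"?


Word: "pond", Candidate: "dpon"
Method: check if candidate is substring of word+word
"pondpond" contains "dpon"? Yes
Is rotation = Yes


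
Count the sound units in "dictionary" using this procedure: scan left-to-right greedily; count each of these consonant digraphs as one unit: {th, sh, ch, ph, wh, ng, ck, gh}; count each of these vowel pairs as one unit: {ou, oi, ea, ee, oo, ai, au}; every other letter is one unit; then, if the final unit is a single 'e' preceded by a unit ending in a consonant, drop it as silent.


Word: "dictionary" (10 letters)
Left-to-right scan:
  (1) 'd' (letter)
  (2) 'i' (letter)
  (3) 'c' (letter)
  (4) 't' (letter)
  (5) 'i' (letter)
  (6) 'o' (letter)
  (7) 'n' (letter)
  (8) 'a' (letter)
  (9) 'r' (letter)
  (10) 'y' (letter)
Units from scan: 10
Sound units = 10 units


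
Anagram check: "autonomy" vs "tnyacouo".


Word 1: "autonomy" → sorted: amnootuy
Word 2: "tnyacouo" → sorted: acnootuy
Same letters? amnootuy != acnootuy
Anagram = No


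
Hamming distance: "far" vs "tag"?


Comparing character by character (same length = 3):
  Pos 0: 'f' vs 't' !=
  Pos 1: 'a' vs 'a' =
  Pos 2: 'r' vs 'g' !=
Hamming distance = 2


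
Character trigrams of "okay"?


Word: "okay" (length 4)
Number of trigrams = 4 - 3 + 1 = 2
  Position 0: "oka"
  Position 1: "kay"
Trigrams = "oka", "kay"


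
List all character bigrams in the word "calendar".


Word: "calendar" (length 8)
Number of bigrams = 8 - 2 + 1 = 7
  Position 0: "ca"
  Position 1: "al"
  Position 2: "le"
  Position 3: "en"
  Position 4: "nd"
  Position 5: "da"
  Position 6: "ar"
Bigrams = "ca", "al", "le", "en", "nd", "da", "ar"


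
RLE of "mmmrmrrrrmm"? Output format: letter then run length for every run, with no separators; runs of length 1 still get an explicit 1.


String: "mmmrmrrrrmm"
Scanning for consecutive runs:
  'm' x 3
  'r' x 1
  'm' x 1
  'r' x 4
  'm' x 2
RLE = "m3r1m1r4m2"


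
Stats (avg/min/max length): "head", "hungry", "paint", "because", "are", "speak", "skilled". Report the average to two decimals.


Lengths: "head"=4, "hungry"=6, "paint"=5, "because"=7, "are"=3, "speak"=5, "skilled"=7
Sum = 37, Count = 7
Average = 37/7 = 5.29
= avg=5.29, min=3, max=7


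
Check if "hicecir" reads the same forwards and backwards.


Word: "hicecir"
Reversed: "ricecih"
Forward == Backward? hicecir != ricecih
Palindrome = No


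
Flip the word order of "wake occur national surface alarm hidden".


Original: "wake occur national surface alarm hidden"
Words (1..n): wake | occur | national | surface | alarm | hidden
Reversed (n..1): hidden | alarm | surface | national | occur | wake
Result = "hidden alarm surface national occur wake"


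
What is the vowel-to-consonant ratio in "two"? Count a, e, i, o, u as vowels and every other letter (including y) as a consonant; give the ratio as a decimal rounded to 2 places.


Word: "two"
Vowels (a,e,i,o,u): 1
Consonants: 2
Ratio = 1/2
= 0.50


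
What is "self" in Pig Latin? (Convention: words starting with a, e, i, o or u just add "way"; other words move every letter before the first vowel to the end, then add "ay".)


Word: "self"
Starts with consonant(s) → move to end, add 'ay'
Consonant cluster: "s"
Pig Latin = "elfsay"


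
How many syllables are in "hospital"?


Word: "hospital"
Syllable breakdown: hos | pi | tal
Counting: 3 parts
= 3 syllables


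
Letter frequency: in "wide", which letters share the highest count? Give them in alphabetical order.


Word: "wide"
Letter counts:
  'd': 1
  'e': 1
  'i': 1
  'w': 1
Maximum count = 1
Most frequent = 'd', 'e', 'i', 'w' (1 time each)


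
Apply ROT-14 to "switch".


Word: "switch"
Shift: 14
Each letter → (letter + shift) mod 26:
  's' (18) + 14 = 6 → 'g'
  'w' (22) + 14 = 10 → 'k'
  'i' (8) + 14 = 22 → 'w'
  't' (19) + 14 = 7 → 'h'
  'c' (2) + 14 = 16 → 'q'
  'h' (7) + 14 = 21 → 'v'
Result = "gkwhqv"


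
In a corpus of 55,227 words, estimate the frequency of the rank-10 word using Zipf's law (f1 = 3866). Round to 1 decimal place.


Zipf's law: f(r) = f(1) / r
f(1) = 3866
f(10) = 3866 / 10
= 386.6 occurrences


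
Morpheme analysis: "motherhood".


Word: "motherhood"
Morphemes: mother / -hood
Each morpheme carries meaning
= 2 morphemes


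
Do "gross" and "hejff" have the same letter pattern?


Pattern of "gross": [0, 1, 2, 3, 3]
Pattern of "hejff": [0, 1, 2, 3, 3]
Patterns match
Same pattern = Yes


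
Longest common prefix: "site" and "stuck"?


Word 1: "site"
Word 2: "stuck"
Comparing from start:
  Pos 0: 's' == 's'
  Pos 1: 'i' != 't' (stop)
LCP = "s" (length 1)


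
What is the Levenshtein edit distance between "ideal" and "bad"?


Word 1: "ideal" (length 5)
Word 2: "bad" (length 3)
One optimal edit sequence (insert/delete/substitute each cost 1):
  1. delete 'i'  (+1)
  2. delete 'd'  (+1)
  3. substitute 'e' -> 'b'  (+1)
  4. keep 'a'
  5. substitute 'l' -> 'd'  (+1)
Total edit operations: 4
Edit distance = 4


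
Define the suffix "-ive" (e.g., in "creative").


Suffix: -ive
Example: creative = create + -ive, with a spelling change
Meaning = tending to


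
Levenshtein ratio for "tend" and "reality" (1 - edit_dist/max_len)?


Word 1: "tend" (length 4)
Word 2: "reality" (length 7)
One optimal edit sequence:
  1. substitute 't' -> 'r'  (+1)
  2. keep 'e'
  3. insert 'a'  (+1)
  4. insert 'l'  (+1)
  5. insert 'i'  (+1)
  6. substitute 'n' -> 't'  (+1)
  7. substitute 'd' -> 'y'  (+1)
Edit distance = 6
Max length = max(4, 7) = 7
Similarity = 1 - 6/7
= 0.1429


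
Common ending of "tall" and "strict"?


Word 1: "tall"
Word 2: "strict"
Comparing from end:
  Pos -1: 'l' != 't' (stop)
LCS = "" (length 0)


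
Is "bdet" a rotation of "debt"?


Word: "debt", Candidate: "bdet"
Method: check if candidate is substring of word+word
"debtdebt" contains "bdet"? No
Is rotation = No


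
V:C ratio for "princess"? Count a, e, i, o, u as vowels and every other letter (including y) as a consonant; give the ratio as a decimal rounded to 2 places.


Word: "princess"
Vowels (a,e,i,o,u): 2
Consonants: 6
Ratio = 2/6
= 0.33


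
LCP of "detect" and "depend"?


Word 1: "detect"
Word 2: "depend"
Comparing from start:
  Pos 0: 'd' == 'd'
  Pos 1: 'e' == 'e'
  Pos 2: 't' != 'p' (stop)
LCP = "de" (length 2)


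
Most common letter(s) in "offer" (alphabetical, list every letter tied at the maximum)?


Word: "offer"
Letter counts:
  'e': 1
  'f': 2
  'o': 1
  'r': 1
Maximum count = 2
Most frequent = 'f' (2 times each)


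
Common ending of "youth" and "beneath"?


Word 1: "youth"
Word 2: "beneath"
Comparing from end:
  Pos -1: 'h' == 'h'
  Pos -2: 't' == 't'
  Pos -3: 'u' != 'a' (stop)
LCS = "th" (length 2)


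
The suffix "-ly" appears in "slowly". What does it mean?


Suffix: -ly
Example: slowly (slow + -ly)
Meaning = in a manner


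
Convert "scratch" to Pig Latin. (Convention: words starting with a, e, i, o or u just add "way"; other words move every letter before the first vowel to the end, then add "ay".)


Word: "scratch"
Starts with consonant(s) → move to end, add 'ay'
Consonant cluster: "scr"
Pig Latin = "atchscray"


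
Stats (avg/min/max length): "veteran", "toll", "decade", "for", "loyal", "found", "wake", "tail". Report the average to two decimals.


Lengths: "veteran"=7, "toll"=4, "decade"=6, "for"=3, "loyal"=5, "found"=5, "wake"=4, "tail"=4
Sum = 38, Count = 8
Average = 38/8 = 4.75
= avg=4.75, min=3, max=7


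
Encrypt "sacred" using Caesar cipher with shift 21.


Word: "sacred"
Shift: 21
Each letter → (letter + shift) mod 26:
  's' (18) + 21 = 13 → 'n'
  'a' (0) + 21 = 21 → 'v'
  'c' (2) + 21 = 23 → 'x'
  'r' (17) + 21 = 12 → 'm'
  'e' (4) + 21 = 25 → 'z'
  'd' (3) + 21 = 24 → 'y'
Result = "nvxmzy"


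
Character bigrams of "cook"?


Word: "cook" (length 4)
Number of bigrams = 4 - 2 + 1 = 3
  Position 0: "co"
  Position 1: "oo"
  Position 2: "ok"
Bigrams = "co", "oo", "ok"


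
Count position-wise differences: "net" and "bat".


Comparing character by character (same length = 3):
  Pos 0: 'n' vs 'b' !=
  Pos 1: 'e' vs 'a' !=
  Pos 2: 't' vs 't' =
Hamming distance = 2


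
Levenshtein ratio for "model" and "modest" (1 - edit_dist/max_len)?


Word 1: "model" (length 5)
Word 2: "modest" (length 6)
One optimal edit sequence:
  1. keep 'm'
  2. keep 'o'
  3. keep 'd'
  4. keep 'e'
  5. insert 's'  (+1)
  6. substitute 'l' -> 't'  (+1)
Edit distance = 2
Max length = max(5, 6) = 6
Similarity = 1 - 2/6
= 0.6667


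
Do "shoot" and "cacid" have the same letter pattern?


Pattern of "shoot": [0, 1, 2, 2, 3]
Pattern of "cacid": [0, 1, 0, 2, 3]
Patterns do not match
Same pattern = No


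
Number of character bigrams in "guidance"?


Word: "guidance" (length 8)
Number of 2-grams = length - 2 + 1 = 8 - 2 + 1
= 7


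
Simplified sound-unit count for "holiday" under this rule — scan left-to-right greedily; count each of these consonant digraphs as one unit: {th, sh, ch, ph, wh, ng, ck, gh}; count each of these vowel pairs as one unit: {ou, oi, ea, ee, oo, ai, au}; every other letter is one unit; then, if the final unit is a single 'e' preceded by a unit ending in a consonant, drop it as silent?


Word: "holiday" (7 letters)
Left-to-right scan:
  1. 'h' (letter)
  2. 'o' (letter)
  3. 'l' (letter)
  4. 'i' (letter)
  5. 'd' (letter)
  6. 'a' (letter)
  7. 'y' (letter)
Units from scan: 7
Sound units = 7 units


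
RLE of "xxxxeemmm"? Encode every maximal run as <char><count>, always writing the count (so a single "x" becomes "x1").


String: "xxxxeemmm"
Scanning for consecutive runs:
  'x' x 4
  'e' x 2
  'm' x 3
RLE = "x4e2m3"


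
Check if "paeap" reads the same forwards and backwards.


Word: "paeap"
Reversed: "paeap"
Forward == Backward? paeap == paeap
Palindrome = Yes


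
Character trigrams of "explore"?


Word: "explore" (length 7)
Number of trigrams = 7 - 3 + 1 = 5
  Position 0: "exp"
  Position 1: "xpl"
  Position 2: "plo"
  Position 3: "lor"
  Position 4: "ore"
Trigrams = "exp", "xpl", "plo", "lor", "ore"


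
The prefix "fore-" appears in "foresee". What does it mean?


Prefix: fore-
Example: foresee (fore- + see)
Meaning = before


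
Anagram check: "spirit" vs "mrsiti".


Word 1: "spirit" → sorted: iiprst
Word 2: "mrsiti" → sorted: iimrst
Same letters? iiprst != iimrst
Anagram = No


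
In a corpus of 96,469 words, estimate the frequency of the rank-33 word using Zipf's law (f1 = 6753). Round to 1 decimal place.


Zipf's law: f(r) = f(1) / r
f(1) = 6753
f(33) = 6753 / 33
= 204.6 occurrences


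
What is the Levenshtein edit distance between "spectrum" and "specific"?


Word 1: "spectrum" (length 8)
Word 2: "specific" (length 8)
One optimal edit sequence (insert/delete/substitute each cost 1):
  1. keep 's'
  2. keep 'p'
  3. keep 'e'
  4. keep 'c'
  5. substitute 't' -> 'i'  (+1)
  6. substitute 'r' -> 'f'  (+1)
  7. substitute 'u' -> 'i'  (+1)
  8. substitute 'm' -> 'c'  (+1)
Total edit operations: 4
Edit distance = 4


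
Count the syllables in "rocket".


Word: "rocket"
Syllable breakdown: rock / et
Counting: 2 parts
= 2 syllables


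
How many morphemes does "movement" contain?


Word: "movement"
Morphemes: move / -ment
Each morpheme carries meaning
= 2 morphemes


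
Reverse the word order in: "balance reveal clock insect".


Original: "balance reveal clock insect"
Words (1..n): balance | reveal | clock | insect
Reversed (n..1): insect | clock | reveal | balance
Result = "insect clock reveal balance"


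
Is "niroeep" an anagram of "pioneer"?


Word 1: "pioneer" → sorted: eeinopr
Word 2: "niroeep" → sorted: eeinopr
Same letters? eeinopr == eeinopr
Anagram = Yes


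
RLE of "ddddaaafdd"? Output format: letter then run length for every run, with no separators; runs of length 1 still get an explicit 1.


String: "ddddaaafdd"
Scanning for consecutive runs:
  'd' x 4
  'a' x 3
  'f' x 1
  'd' x 2
RLE = "d4a3f1d2"


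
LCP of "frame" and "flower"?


Word 1: "frame"
Word 2: "flower"
Comparing from start:
  Pos 0: 'f' == 'f'
  Pos 1: 'r' != 'l' (stop)
LCP = "f" (length 1)


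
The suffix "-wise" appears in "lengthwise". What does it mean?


Suffix: -wise
Example: lengthwise (length + -wise)
Meaning = in the manner of


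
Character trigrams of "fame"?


Word: "fame" (length 4)
Number of trigrams = 4 - 3 + 1 = 2
  Position 0: "fam"
  Position 1: "ame"
Trigrams = "fam", "ame"


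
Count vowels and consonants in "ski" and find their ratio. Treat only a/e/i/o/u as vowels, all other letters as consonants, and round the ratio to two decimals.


Word: "ski"
Vowels (a,e,i,o,u): 1
Consonants: 2
Ratio = 1/2
= 0.50


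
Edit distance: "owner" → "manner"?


Word 1: "owner" (length 5)
Word 2: "manner" (length 6)
One optimal edit sequence (insert/delete/substitute each cost 1):
  1. insert 'm'  (+1)
  2. substitute 'o' -> 'a'  (+1)
  3. substitute 'w' -> 'n'  (+1)
  4. keep 'n'
  5. keep 'e'
  6. keep 'r'
Total edit operations: 3
Edit distance = 3


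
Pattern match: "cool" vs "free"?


Pattern of "cool": [0, 1, 1, 2]
Pattern of "free": [0, 1, 2, 2]
Patterns do not match
Same pattern = No


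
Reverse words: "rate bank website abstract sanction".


Original: "rate bank website abstract sanction"
Words (1..n): rate | bank | website | abstract | sanction
Reversed (n..1): sanction | abstract | website | bank | rate
Result = "sanction abstract website bank rate"


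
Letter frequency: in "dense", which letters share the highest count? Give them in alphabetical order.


Word: "dense"
Letter counts:
  'd': 1
  'e': 2
  'n': 1
  's': 1
Maximum count = 2
Most frequent = 'e' (2 times each)


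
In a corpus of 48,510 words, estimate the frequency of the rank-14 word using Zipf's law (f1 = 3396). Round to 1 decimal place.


Zipf's law: f(r) = f(1) / r
f(1) = 3396
f(14) = 3396 / 14
= 242.6 occurrences


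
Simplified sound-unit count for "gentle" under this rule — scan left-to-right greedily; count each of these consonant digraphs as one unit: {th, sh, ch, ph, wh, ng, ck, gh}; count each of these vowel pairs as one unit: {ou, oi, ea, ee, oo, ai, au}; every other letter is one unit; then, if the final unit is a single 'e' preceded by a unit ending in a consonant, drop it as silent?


Word: "gentle" (6 letters)
Left-to-right scan:
  1. 'g' (letter)
  2. 'e' (letter)
  3. 'n' (letter)
  4. 't' (letter)
  5. 'l' (letter)
  6. 'e' (letter)
Units from scan: 6
Final unit is 'e' after a consonant -> drop as silent (-1)
Sound units = 5 units


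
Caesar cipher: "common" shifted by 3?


Word: "common"
Shift: 3
Each letter → (letter + shift) mod 26:
  'c' (2) + 3 = 5 → 'f'
  'o' (14) + 3 = 17 → 'r'
  'm' (12) + 3 = 15 → 'p'
  'm' (12) + 3 = 15 → 'p'
  'o' (14) + 3 = 17 → 'r'
  'n' (13) + 3 = 16 → 'q'
Result = "frpprq"


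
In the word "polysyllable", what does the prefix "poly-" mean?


Prefix: poly-
As in: polysyllable -> poly- + syllable
Meaning = many


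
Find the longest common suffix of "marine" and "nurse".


Word 1: "marine"
Word 2: "nurse"
Comparing from end:
  Pos -1: 'e' == 'e'
  Pos -2: 'n' != 's' (stop)
LCS = "e" (length 1)


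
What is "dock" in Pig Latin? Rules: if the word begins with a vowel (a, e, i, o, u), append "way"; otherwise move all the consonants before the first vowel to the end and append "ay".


Word: "dock"
Starts with consonant(s) → move to end, add 'ay'
Consonant cluster: "d"
Pig Latin = "ockday"


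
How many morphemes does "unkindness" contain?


Word: "unkindness"
Morphemes: un- | kind | -ness
Each morpheme carries meaning
= 3 morphemes


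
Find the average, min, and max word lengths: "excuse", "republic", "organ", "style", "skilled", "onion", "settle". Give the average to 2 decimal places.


Lengths: "excuse"=6, "republic"=8, "organ"=5, "style"=5, "skilled"=7, "onion"=5, "settle"=6
Sum = 42, Count = 7
Average = 42/7 = 6.00
= avg=6.00, min=5, max=8


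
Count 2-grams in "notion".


Word: "notion" (length 6)
Number of 2-grams = length - 2 + 1 = 6 - 2 + 1
= 5


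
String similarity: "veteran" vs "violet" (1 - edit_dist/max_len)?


Word 1: "veteran" (length 7)
Word 2: "violet" (length 6)
One optimal edit sequence:
  1. keep 'v'
  2. delete 'e'  (+1)
  3. substitute 't' -> 'i'  (+1)
  4. substitute 'e' -> 'o'  (+1)
  5. substitute 'r' -> 'l'  (+1)
  6. substitute 'a' -> 'e'  (+1)
  7. substitute 'n' -> 't'  (+1)
Edit distance = 6
Max length = max(7, 6) = 7
Similarity = 1 - 6/7
= 0.1429


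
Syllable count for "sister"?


Word: "sister"
Syllable breakdown: sis / ter
Counting: 2 parts
= 2 syllables


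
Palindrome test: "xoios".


Word: "xoios"
Reversed: "soiox"
Forward == Backward? xoios != soiox
Palindrome = No


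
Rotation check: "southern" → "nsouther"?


Word: "southern", Candidate: "nsouther"
Method: check if candidate is substring of word+word
"southernsouthern" contains "nsouther"? Yes
Is rotation = Yes


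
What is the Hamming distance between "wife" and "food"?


Comparing character by character (same length = 4):
  Pos 0: 'w' vs 'f' !=
  Pos 1: 'i' vs 'o' !=
  Pos 2: 'f' vs 'o' !=
  Pos 3: 'e' vs 'd' !=
Hamming distance = 4


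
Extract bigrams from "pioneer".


Word: "pioneer" (length 7)
Number of bigrams = 7 - 2 + 1 = 6
  Position 0: "pi"
  Position 1: "io"
  Position 2: "on"
  Position 3: "ne"
  Position 4: "ee"
  Position 5: "er"
Bigrams = "pi", "io", "on", "ne", "ee", "er"


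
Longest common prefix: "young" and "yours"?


Word 1: "young"
Word 2: "yours"
Comparing from start:
  Pos 0: 'y' == 'y'
  Pos 1: 'o' == 'o'
  Pos 2: 'u' == 'u'
  Pos 3: 'n' != 'r' (stop)
LCP = "you" (length 3)


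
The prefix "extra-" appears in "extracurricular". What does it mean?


Prefix: extra-
Example: extracurricular = extra- + curricular
Meaning = beyond


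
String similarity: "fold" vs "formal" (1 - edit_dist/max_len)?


Word 1: "fold" (length 4)
Word 2: "formal" (length 6)
One optimal edit sequence:
  1. keep 'f'
  2. keep 'o'
  3. insert 'r'  (+1)
  4. insert 'm'  (+1)
  5. substitute 'l' -> 'a'  (+1)
  6. substitute 'd' -> 'l'  (+1)
Edit distance = 4
Max length = max(4, 6) = 6
Similarity = 1 - 4/6
= 0.3333


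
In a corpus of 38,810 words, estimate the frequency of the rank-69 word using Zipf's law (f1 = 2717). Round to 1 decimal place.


Zipf's law: f(r) = f(1) / r
f(1) = 2717
f(69) = 2717 / 69
= 39.4 occurrences


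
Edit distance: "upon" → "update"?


Word 1: "upon" (length 4)
Word 2: "update" (length 6)
One optimal edit sequence (insert/delete/substitute each cost 1):
  1. keep 'u'
  2. keep 'p'
  3. insert 'd'  (+1)
  4. insert 'a'  (+1)
  5. substitute 'o' -> 't'  (+1)
  6. substitute 'n' -> 'e'  (+1)
Total edit operations: 4
Edit distance = 4


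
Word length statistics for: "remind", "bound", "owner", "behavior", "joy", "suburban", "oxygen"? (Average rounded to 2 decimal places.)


Lengths: "remind"=6, "bound"=5, "owner"=5, "behavior"=8, "joy"=3, "suburban"=8, "oxygen"=6
Sum = 41, Count = 7
Average = 41/7 = 5.86
= avg=5.86, min=3, max=8


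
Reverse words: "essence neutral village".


Original: "essence neutral village"
Words (1..n): essence | neutral | village
Reversed (n..1): village | neutral | essence
Result = "village neutral essence"


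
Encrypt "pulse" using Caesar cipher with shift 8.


Word: "pulse"
Shift: 8
Each letter → (letter + shift) mod 26:
  'p' (15) + 8 = 23 → 'x'
  'u' (20) + 8 = 2 → 'c'
  'l' (11) + 8 = 19 → 't'
  's' (18) + 8 = 0 → 'a'
  'e' (4) + 8 = 12 → 'm'
Result = "xctam"


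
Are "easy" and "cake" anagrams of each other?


Word 1: "easy" → sorted: aesy
Word 2: "cake" → sorted: acek
Same letters? aesy != acek
Anagram = No


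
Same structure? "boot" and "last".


Pattern of "boot": [0, 1, 1, 2]
Pattern of "last": [0, 1, 2, 3]
Patterns do not match
Same pattern = No


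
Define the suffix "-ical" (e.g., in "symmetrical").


Suffix: -ical
As in: symmetrical -> symmetry + -ical, with a spelling change
Meaning = relating to


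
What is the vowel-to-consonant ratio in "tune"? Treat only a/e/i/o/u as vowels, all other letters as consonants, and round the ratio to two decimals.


Word: "tune"
Vowels (a,e,i,o,u): 2
Consonants: 2
Ratio = 2/2
= 1.00


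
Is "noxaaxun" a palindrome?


Word: "noxaaxun"
Reversed: "nuxaaxon"
Forward == Backward? noxaaxun != nuxaaxon
Palindrome = No


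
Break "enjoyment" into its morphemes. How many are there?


Word: "enjoyment"
Morphemes: en- + joy + -ment
Each morpheme carries meaning
= 3 morphemes


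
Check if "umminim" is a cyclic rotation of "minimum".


Word: "minimum", Candidate: "umminim"
Method: check if candidate is substring of word+word
"minimumminimum" contains "umminim"? Yes
Is rotation = Yes


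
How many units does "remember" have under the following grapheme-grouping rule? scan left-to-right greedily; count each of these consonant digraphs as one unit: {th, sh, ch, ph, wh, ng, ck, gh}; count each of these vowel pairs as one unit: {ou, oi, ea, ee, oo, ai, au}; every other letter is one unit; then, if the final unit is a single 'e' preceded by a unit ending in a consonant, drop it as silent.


Word: "remember" (8 letters)
Left-to-right scan:
  (1) 'r' (letter)
  (2) 'e' (letter)
  (3) 'm' (letter)
  (4) 'e' (letter)
  (5) 'm' (letter)
  (6) 'b' (letter)
  (7) 'e' (letter)
  (8) 'r' (letter)
Units from scan: 8
Sound units = 8 units


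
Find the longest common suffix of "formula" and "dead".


Word 1: "formula"
Word 2: "dead"
Comparing from end:
  Pos -1: 'a' != 'd' (stop)
LCS = "" (length 0)


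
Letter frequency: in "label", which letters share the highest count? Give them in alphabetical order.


Word: "label"
Letter counts:
  'a': 1
  'b': 1
  'e': 1
  'l': 2
Maximum count = 2
Most frequent = 'l' (2 times each)


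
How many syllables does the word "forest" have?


Word: "forest"
Syllable breakdown: for | est
Counting: 2 parts
= 2 syllables


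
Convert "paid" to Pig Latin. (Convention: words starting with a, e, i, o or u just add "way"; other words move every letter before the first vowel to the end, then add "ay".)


Word: "paid"
Starts with consonant(s) → move to end, add 'ay'
Consonant cluster: "p"
Pig Latin = "aidpay"


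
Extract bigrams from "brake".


Word: "brake" (length 5)
Number of bigrams = 5 - 2 + 1 = 4
  Position 0: "br"
  Position 1: "ra"
  Position 2: "ak"
  Position 3: "ke"
Bigrams = "br", "ra", "ak", "ke"


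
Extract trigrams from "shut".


Word: "shut" (length 4)
Number of trigrams = 4 - 3 + 1 = 2
  Position 0: "shu"
  Position 1: "hut"
Trigrams = "shu", "hut"


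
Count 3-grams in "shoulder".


Word: "shoulder" (length 8)
Number of 3-grams = length - 3 + 1 = 8 - 3 + 1
= 6


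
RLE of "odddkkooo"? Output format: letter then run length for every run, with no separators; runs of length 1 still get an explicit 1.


String: "odddkkooo"
Scanning for consecutive runs:
  'o' x 1
  'd' x 3
  'k' x 2
  'o' x 3
RLE = "o1d3k2o3"


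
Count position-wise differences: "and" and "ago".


Comparing character by character (same length = 3):
  Pos 0: 'a' vs 'a' =
  Pos 1: 'n' vs 'g' !=
  Pos 2: 'd' vs 'o' !=
Hamming distance = 2


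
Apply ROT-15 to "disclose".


Word: "disclose"
Shift: 15
Each letter → (letter + shift) mod 26:
  'd' (3) + 15 = 18 → 's'
  'i' (8) + 15 = 23 → 'x'
  's' (18) + 15 = 7 → 'h'
  'c' (2) + 15 = 17 → 'r'
  'l' (11) + 15 = 0 → 'a'
  'o' (14) + 15 = 3 → 'd'
  's' (18) + 15 = 7 → 'h'
  'e' (4) + 15 = 19 → 't'
Result = "sxhradht"


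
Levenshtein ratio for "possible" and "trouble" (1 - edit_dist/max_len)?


Word 1: "possible" (length 8)
Word 2: "trouble" (length 7)
One optimal edit sequence:
  1. delete 'p'  (+1)
  2. substitute 'o' -> 't'  (+1)
  3. substitute 's' -> 'r'  (+1)
  4. substitute 's' -> 'o'  (+1)
  5. substitute 'i' -> 'u'  (+1)
  6. keep 'b'
  7. keep 'l'
  8. keep 'e'
Edit distance = 5
Max length = max(8, 7) = 8
Similarity = 1 - 5/8
= 0.3750


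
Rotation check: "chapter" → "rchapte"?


Word: "chapter", Candidate: "rchapte"
Method: check if candidate is substring of word+word
"chapterchapter" contains "rchapte"? Yes
Is rotation = Yes


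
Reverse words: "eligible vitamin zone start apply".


Original: "eligible vitamin zone start apply"
Words (1..n): eligible | vitamin | zone | start | apply
Reversed (n..1): apply | start | zone | vitamin | eligible
Result = "apply start zone vitamin eligible"


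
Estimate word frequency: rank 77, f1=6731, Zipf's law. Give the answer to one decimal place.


Zipf's law: f(r) = f(1) / r
f(1) = 6731
f(77) = 6731 / 77
= 87.4 occurrences


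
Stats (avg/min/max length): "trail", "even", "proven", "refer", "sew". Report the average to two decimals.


Lengths: "trail"=5, "even"=4, "proven"=6, "refer"=5, "sew"=3
Sum = 23, Count = 5
Average = 23/5 = 4.60
= avg=4.60, min=3, max=6


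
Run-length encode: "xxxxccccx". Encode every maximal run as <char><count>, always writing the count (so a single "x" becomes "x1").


String: "xxxxccccx"
Scanning for consecutive runs:
  'x' x 4
  'c' x 4
  'x' x 1
RLE = "x4c4x1"


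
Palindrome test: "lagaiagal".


Word: "lagaiagal"
Reversed: "lagaiagal"
Forward == Backward? lagaiagal == lagaiagal
Palindrome = Yes


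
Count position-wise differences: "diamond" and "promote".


Comparing character by character (same length = 7):
  Pos 0: 'd' vs 'p' !=
  Pos 1: 'i' vs 'r' !=
  Pos 2: 'a' vs 'o' !=
  Pos 3: 'm' vs 'm' =
  Pos 4: 'o' vs 'o' =
  Pos 5: 'n' vs 't' !=
  Pos 6: 'd' vs 'e' !=
Hamming distance = 5


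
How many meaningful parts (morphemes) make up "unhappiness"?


Word: "unhappiness"
Morphemes: un- / happi / -ness
Each morpheme carries meaning
= 3 morphemes


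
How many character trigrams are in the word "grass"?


Word: "grass" (length 5)
Number of 3-grams = length - 3 + 1 = 5 - 3 + 1
= 3


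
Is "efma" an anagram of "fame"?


Word 1: "fame" → sorted: aefm
Word 2: "efma" → sorted: aefm
Same letters? aefm == aefm
Anagram = Yes


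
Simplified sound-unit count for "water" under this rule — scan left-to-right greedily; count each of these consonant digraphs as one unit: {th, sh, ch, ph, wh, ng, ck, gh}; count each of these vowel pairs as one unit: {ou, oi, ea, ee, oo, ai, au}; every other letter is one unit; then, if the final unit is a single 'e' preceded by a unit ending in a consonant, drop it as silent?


Word: "water" (5 letters)
Left-to-right scan:
  [1] 'w' (letter)
  [2] 'a' (letter)
  [3] 't' (letter)
  [4] 'e' (letter)
  [5] 'r' (letter)
Units from scan: 5
Sound units = 5 units


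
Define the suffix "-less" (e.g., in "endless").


Suffix: -less
Example: endless = end + -less
Meaning = without


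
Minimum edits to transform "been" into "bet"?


Word 1: "been" (length 4)
Word 2: "bet" (length 3)
One optimal edit sequence (insert/delete/substitute each cost 1):
  1. keep 'b'
  2. delete 'e'  (+1)
  3. keep 'e'
  4. substitute 'n' -> 't'  (+1)
Total edit operations: 2
Edit distance = 2


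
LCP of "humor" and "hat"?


Word 1: "humor"
Word 2: "hat"
Comparing from start:
  Pos 0: 'h' == 'h'
  Pos 1: 'u' != 'a' (stop)
LCP = "h" (length 1)


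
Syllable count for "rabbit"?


Word: "rabbit"
Syllable breakdown: rab | bit
Counting: 2 parts
= 2 syllables


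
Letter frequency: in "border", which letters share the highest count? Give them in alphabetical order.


Word: "border"
Letter counts:
  'b': 1
  'd': 1
  'e': 1
  'o': 1
  'r': 2
Maximum count = 2
Most frequent = 'r' (2 times each)


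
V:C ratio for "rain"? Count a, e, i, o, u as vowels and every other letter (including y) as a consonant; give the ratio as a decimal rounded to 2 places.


Word: "rain"
Vowels (a,e,i,o,u): 2
Consonants: 2
Ratio = 2/2
= 1.00


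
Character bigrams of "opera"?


Word: "opera" (length 5)
Number of bigrams = 5 - 2 + 1 = 4
  Position 0: "op"
  Position 1: "pe"
  Position 2: "er"
  Position 3: "ra"
Bigrams = "op", "pe", "er", "ra"


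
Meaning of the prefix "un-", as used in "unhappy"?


Prefix: un-
Example: unhappy (un- + happy)
Meaning = not / reverse


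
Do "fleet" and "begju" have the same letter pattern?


Pattern of "fleet": [0, 1, 2, 2, 3]
Pattern of "begju": [0, 1, 2, 3, 4]
Patterns do not match
Same pattern = No


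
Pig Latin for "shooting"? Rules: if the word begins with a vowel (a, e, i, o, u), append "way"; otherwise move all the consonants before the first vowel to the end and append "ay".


Word: "shooting"
Starts with consonant(s) → move to end, add 'ay'
Consonant cluster: "sh"
Pig Latin = "ootingshay"


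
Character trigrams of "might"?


Word: "might" (length 5)
Number of trigrams = 5 - 3 + 1 = 3
  Position 0: "mig"
  Position 1: "igh"
  Position 2: "ght"
Trigrams = "mig", "igh", "ght"


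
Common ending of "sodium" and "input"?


Word 1: "sodium"
Word 2: "input"
Comparing from end:
  Pos -1: 'm' != 't' (stop)
LCS = "" (length 0)


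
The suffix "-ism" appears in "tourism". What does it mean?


Suffix: -ism
As in: tourism -> tour + -ism
Meaning = belief / practice


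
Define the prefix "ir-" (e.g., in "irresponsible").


Prefix: ir-
Example: irresponsible (ir- + responsible)
Meaning = not


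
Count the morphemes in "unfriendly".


Word: "unfriendly"
Morphemes: un- | friend | -ly
Each morpheme carries meaning
= 3 morphemes


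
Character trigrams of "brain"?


Word: "brain" (length 5)
Number of trigrams = 5 - 3 + 1 = 3
  Position 0: "bra"
  Position 1: "rai"
  Position 2: "ain"
Trigrams = "bra", "rai", "ain"


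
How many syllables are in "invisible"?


Word: "invisible"
Syllable breakdown: in | vis | i | ble
Counting: 4 parts
= 4 syllables


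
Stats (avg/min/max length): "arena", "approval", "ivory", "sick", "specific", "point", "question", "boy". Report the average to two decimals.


Lengths: "arena"=5, "approval"=8, "ivory"=5, "sick"=4, "specific"=8, "point"=5, "question"=8, "boy"=3
Sum = 46, Count = 8
Average = 46/8 = 5.75
= avg=5.75, min=3, max=8


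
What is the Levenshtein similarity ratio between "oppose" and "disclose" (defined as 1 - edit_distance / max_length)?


Word 1: "oppose" (length 6)
Word 2: "disclose" (length 8)
One optimal edit sequence:
  1. insert 'd'  (+1)
  2. insert 'i'  (+1)
  3. substitute 'o' -> 's'  (+1)
  4. substitute 'p' -> 'c'  (+1)
  5. substitute 'p' -> 'l'  (+1)
  6. keep 'o'
  7. keep 's'
  8. keep 'e'
Edit distance = 5
Max length = max(6, 8) = 8
Similarity = 1 - 5/8
= 0.3750


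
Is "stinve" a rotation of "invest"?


Word: "invest", Candidate: "stinve"
Method: check if candidate is substring of word+word
"investinvest" contains "stinve"? Yes
Is rotation = Yes


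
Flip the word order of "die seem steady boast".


Original: "die seem steady boast"
Words (1..n): die | seem | steady | boast
Reversed (n..1): boast | steady | seem | die
Result = "boast steady seem die"


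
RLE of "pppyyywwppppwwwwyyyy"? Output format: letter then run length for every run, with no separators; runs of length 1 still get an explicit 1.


String: "pppyyywwppppwwwwyyyy"
Scanning for consecutive runs:
  'p' x 3
  'y' x 3
  'w' x 2
  'p' x 4
  'w' x 4
  'y' x 4
RLE = "p3y3w2p4w4y4"


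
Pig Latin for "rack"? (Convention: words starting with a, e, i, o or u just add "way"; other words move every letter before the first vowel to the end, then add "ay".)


Word: "rack"
Starts with consonant(s) → move to end, add 'ay'
Consonant cluster: "r"
Pig Latin = "ackray"


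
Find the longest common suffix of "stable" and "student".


Word 1: "stable"
Word 2: "student"
Comparing from end:
  Pos -1: 'e' != 't' (stop)
LCS = "" (length 0)


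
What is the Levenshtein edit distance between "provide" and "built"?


Word 1: "provide" (length 7)
Word 2: "built" (length 5)
One optimal edit sequence (insert/delete/substitute each cost 1):
  1. delete 'p'  (+1)
  2. delete 'r'  (+1)
  3. substitute 'o' -> 'b'  (+1)
  4. substitute 'v' -> 'u'  (+1)
  5. keep 'i'
  6. substitute 'd' -> 'l'  (+1)
  7. substitute 'e' -> 't'  (+1)
Total edit operations: 6
Edit distance = 6


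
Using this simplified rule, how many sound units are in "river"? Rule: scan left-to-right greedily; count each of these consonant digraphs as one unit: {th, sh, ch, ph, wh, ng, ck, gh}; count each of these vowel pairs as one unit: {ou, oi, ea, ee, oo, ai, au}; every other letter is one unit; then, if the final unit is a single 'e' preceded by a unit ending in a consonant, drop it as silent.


Word: "river" (5 letters)
Left-to-right scan:
  1. 'r' (letter)
  2. 'i' (letter)
  3. 'v' (letter)
  4. 'e' (letter)
  5. 'r' (letter)
Units from scan: 5
Sound units = 5 units


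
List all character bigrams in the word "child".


Word: "child" (length 5)
Number of bigrams = 5 - 2 + 1 = 4
  Position 0: "ch"
  Position 1: "hi"
  Position 2: "il"
  Position 3: "ld"
Bigrams = "ch", "hi", "il", "ld"


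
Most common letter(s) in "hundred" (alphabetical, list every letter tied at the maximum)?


Word: "hundred"
Letter counts:
  'd': 2
  'e': 1
  'h': 1
  'n': 1
  'r': 1
  'u': 1
Maximum count = 2
Most frequent = 'd' (2 times each)


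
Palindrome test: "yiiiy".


Word: "yiiiy"
Reversed: "yiiiy"
Forward == Backward? yiiiy == yiiiy
Palindrome = Yes


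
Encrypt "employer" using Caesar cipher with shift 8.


Word: "employer"
Shift: 8
Each letter → (letter + shift) mod 26:
  'e' (4) + 8 = 12 → 'm'
  'm' (12) + 8 = 20 → 'u'
  'p' (15) + 8 = 23 → 'x'
  'l' (11) + 8 = 19 → 't'
  'o' (14) + 8 = 22 → 'w'
  'y' (24) + 8 = 6 → 'g'
  'e' (4) + 8 = 12 → 'm'
  'r' (17) + 8 = 25 → 'z'
Result = "muxtwgmz"


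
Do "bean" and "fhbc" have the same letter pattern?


Pattern of "bean": [0, 1, 2, 3]
Pattern of "fhbc": [0, 1, 2, 3]
Patterns match
Same pattern = Yes


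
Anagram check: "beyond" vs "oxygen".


Word 1: "beyond" → sorted: bdenoy
Word 2: "oxygen" → sorted: egnoxy
Same letters? bdenoy != egnoxy
Anagram = No


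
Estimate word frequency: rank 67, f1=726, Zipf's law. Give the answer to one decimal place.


Zipf's law: f(r) = f(1) / r
f(1) = 726
f(67) = 726 / 67
= 10.8 occurrences


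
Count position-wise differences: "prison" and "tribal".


Comparing character by character (same length = 6):
  Pos 0: 'p' vs 't' !=
  Pos 1: 'r' vs 'r' =
  Pos 2: 'i' vs 'i' =
  Pos 3: 's' vs 'b' !=
  Pos 4: 'o' vs 'a' !=
  Pos 5: 'n' vs 'l' !=
Hamming distance = 4


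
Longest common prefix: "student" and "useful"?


Word 1: "student"
Word 2: "useful"
Comparing from start:
  Pos 0: 's' != 'u' (stop)
LCP = "" (length 0)


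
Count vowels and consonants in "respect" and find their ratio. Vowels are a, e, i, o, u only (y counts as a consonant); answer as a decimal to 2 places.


Word: "respect"
Vowels (a,e,i,o,u): 2
Consonants: 5
Ratio = 2/5
= 0.40


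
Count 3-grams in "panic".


Word: "panic" (length 5)
Number of 3-grams = length - 3 + 1 = 5 - 3 + 1
= 3


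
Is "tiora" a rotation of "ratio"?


Word: "ratio", Candidate: "tiora"
Method: check if candidate is substring of word+word
"ratioratio" contains "tiora"? Yes
Is rotation = Yes


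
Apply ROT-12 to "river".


Word: "river"
Shift: 12
Each letter → (letter + shift) mod 26:
  'r' (17) + 12 = 3 → 'd'
  'i' (8) + 12 = 20 → 'u'
  'v' (21) + 12 = 7 → 'h'
  'e' (4) + 12 = 16 → 'q'
  'r' (17) + 12 = 3 → 'd'
Result = "duhqd"


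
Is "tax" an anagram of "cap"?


Word 1: "cap" → sorted: acp
Word 2: "tax" → sorted: atx
Same letters? acp != atx
Anagram = No


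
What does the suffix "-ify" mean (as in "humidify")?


Suffix: -ify
As in: humidify -> humid + -ify
Meaning = to make


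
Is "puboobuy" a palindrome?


Word: "puboobuy"
Reversed: "yuboobup"
Forward == Backward? puboobuy != yuboobup
Palindrome = No


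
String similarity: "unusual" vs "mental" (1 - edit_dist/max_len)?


Word 1: "unusual" (length 7)
Word 2: "mental" (length 6)
One optimal edit sequence:
  1. delete 'u'  (+1)
  2. substitute 'n' -> 'm'  (+1)
  3. substitute 'u' -> 'e'  (+1)
  4. substitute 's' -> 'n'  (+1)
  5. substitute 'u' -> 't'  (+1)
  6. keep 'a'
  7. keep 'l'
Edit distance = 5
Max length = max(7, 6) = 7
Similarity = 1 - 5/7
= 0.2857


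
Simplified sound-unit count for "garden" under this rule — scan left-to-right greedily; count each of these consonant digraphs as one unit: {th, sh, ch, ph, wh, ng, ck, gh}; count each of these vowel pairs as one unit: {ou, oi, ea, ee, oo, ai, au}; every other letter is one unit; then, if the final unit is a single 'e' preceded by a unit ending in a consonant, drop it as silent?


Word: "garden" (6 letters)
Left-to-right scan:
  [1] 'g' (letter)
  [2] 'a' (letter)
  [3] 'r' (letter)
  [4] 'd' (letter)
  [5] 'e' (letter)
  [6] 'n' (letter)
Units from scan: 6
Sound units = 6 units


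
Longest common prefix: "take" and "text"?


Word 1: "take"
Word 2: "text"
Comparing from start:
  Pos 0: 't' == 't'
  Pos 1: 'a' != 'e' (stop)
LCP = "t" (length 1)
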